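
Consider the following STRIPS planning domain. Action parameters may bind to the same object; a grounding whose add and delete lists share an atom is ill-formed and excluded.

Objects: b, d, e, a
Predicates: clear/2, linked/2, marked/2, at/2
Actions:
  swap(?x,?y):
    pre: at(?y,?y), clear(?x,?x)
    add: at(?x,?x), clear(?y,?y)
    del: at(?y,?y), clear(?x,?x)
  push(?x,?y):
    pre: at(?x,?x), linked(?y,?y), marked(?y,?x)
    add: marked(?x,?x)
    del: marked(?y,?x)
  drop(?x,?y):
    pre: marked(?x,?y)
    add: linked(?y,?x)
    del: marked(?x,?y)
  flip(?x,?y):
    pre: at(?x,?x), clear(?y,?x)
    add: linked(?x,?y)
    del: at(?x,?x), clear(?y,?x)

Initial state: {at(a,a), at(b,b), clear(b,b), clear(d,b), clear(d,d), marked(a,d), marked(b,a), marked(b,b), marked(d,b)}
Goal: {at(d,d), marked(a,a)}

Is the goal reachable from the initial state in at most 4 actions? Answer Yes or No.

1. swap(d,b)  →  {at(a,a), at(d,d), clear(b,b), clear(d,b), marked(a,d), marked(b,a), marked(b,b), marked(d,b)}
2. drop(b,b)  →  {at(a,a), at(d,d), clear(b,b), clear(d,b), linked(b,b), marked(a,d), marked(b,a), marked(d,b)}
3. push(a,b)  →  {at(a,a), at(d,d), clear(b,b), clear(d,b), linked(b,b), marked(a,a), marked(a,d), marked(d,b)}
optimal plan length = 3; 3 ≤ 4

Yes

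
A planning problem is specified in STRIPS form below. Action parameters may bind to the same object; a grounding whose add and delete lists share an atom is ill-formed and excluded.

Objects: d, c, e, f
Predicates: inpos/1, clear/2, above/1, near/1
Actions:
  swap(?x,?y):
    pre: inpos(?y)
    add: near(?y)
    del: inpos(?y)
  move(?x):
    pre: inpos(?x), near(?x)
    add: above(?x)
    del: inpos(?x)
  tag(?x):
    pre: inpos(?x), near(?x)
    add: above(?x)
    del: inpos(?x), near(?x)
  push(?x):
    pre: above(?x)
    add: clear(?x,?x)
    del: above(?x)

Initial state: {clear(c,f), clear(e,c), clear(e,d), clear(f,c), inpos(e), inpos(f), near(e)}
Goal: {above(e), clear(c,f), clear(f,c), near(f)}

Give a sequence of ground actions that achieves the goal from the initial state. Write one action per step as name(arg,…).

swap(d,f); move(e)

1. swap(d,f)  →  {clear(c,f), clear(e,c), clear(e,d), clear(f,c), inpos(e), near(e), near(f)}
2. move(e)  →  {above(e), clear(c,f), clear(e,c), clear(e,d), clear(f,c), near(e), near(f)}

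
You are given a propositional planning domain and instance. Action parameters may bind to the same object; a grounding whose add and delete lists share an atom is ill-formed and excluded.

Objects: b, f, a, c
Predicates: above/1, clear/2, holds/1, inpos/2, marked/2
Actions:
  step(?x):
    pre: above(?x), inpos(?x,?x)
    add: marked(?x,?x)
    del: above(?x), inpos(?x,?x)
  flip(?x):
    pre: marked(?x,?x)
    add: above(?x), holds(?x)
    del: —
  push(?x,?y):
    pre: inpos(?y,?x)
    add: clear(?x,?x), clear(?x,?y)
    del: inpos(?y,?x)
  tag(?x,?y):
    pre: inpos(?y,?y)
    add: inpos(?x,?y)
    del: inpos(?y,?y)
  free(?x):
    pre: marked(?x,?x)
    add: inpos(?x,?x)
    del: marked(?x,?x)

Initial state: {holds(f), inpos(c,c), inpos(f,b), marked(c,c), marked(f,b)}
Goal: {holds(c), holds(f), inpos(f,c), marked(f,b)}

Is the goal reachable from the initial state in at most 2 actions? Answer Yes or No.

1. flip(c)  →  {above(c), holds(c), holds(f), inpos(c,c), inpos(f,b), marked(c,c), marked(f,b)}
2. tag(f,c)  →  {above(c), holds(c), holds(f), inpos(f,b), inpos(f,c), marked(c,c), marked(f,b)}
optimal plan length = 2; 2 ≤ 2

Yes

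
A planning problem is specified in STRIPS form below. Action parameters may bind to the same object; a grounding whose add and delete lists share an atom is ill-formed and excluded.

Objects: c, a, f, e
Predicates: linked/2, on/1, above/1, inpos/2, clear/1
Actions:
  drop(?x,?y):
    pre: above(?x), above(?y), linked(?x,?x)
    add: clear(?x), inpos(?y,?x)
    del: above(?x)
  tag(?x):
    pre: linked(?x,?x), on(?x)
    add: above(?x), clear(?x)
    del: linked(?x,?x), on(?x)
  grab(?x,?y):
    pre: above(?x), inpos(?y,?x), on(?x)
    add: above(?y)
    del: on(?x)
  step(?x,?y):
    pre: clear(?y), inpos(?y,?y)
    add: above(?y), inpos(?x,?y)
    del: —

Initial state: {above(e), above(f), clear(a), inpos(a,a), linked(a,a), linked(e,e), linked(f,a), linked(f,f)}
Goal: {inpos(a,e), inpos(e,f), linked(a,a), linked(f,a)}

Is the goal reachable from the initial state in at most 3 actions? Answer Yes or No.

1. drop(f,e)  →  {above(e), clear(a), clear(f), inpos(a,a), inpos(e,f), linked(a,a), linked(e,e), linked(f,a), linked(f,f)}
2. drop(e,e)  →  {clear(a), clear(e), clear(f), inpos(a,a), inpos(e,e), inpos(e,f), linked(a,a), linked(e,e), linked(f,a), linked(f,f)}
3. step(a,e)  →  {above(e), clear(a), clear(e), clear(f), inpos(a,a), inpos(a,e), inpos(e,e), inpos(e,f), linked(a,a), linked(e,e), linked(f,a), linked(f,f)}
optimal plan length = 3; 3 ≤ 3

Yes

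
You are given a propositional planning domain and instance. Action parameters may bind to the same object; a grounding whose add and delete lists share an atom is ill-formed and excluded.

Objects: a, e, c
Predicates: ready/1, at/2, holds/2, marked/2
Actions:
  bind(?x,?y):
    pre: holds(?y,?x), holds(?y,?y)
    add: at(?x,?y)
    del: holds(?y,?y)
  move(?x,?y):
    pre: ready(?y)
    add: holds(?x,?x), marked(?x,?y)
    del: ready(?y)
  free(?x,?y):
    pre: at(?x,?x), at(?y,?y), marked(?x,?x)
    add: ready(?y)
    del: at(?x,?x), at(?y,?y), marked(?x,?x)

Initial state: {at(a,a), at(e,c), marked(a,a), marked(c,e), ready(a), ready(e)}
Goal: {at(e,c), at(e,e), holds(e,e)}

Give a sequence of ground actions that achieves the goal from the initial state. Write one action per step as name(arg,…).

move(e,a); bind(e,e); move(e,e)

1. move(e,a)  →  {at(a,a), at(e,c), holds(e,e), marked(a,a), marked(c,e), marked(e,a), ready(e)}
2. bind(e,e)  →  {at(a,a), at(e,c), at(e,e), marked(a,a), marked(c,e), marked(e,a), ready(e)}
3. move(e,e)  →  {at(a,a), at(e,c), at(e,e), holds(e,e), marked(a,a), marked(c,e), marked(e,a), marked(e,e)}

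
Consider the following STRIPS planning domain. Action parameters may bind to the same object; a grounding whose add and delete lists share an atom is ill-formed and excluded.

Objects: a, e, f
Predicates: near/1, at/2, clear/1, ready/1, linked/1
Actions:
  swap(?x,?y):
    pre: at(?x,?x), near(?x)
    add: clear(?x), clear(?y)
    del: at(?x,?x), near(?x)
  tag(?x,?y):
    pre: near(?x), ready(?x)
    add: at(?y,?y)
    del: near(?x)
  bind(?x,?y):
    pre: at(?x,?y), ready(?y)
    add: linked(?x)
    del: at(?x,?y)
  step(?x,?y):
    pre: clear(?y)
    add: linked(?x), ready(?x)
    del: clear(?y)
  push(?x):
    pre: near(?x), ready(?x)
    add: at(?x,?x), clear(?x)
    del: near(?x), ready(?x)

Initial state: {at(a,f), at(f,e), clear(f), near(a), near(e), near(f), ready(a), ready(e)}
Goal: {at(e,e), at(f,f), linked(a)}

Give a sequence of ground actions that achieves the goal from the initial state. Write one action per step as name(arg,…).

tag(a,e); tag(e,f); step(a,f)

1. tag(a,e)  →  {at(a,f), at(e,e), at(f,e), clear(f), near(e), near(f), ready(a), ready(e)}
2. tag(e,f)  →  {at(a,f), at(e,e), at(f,e), at(f,f), clear(f), near(f), ready(a), ready(e)}
3. step(a,f)  →  {at(a,f), at(e,e), at(f,e), at(f,f), linked(a), near(f), ready(a), ready(e)}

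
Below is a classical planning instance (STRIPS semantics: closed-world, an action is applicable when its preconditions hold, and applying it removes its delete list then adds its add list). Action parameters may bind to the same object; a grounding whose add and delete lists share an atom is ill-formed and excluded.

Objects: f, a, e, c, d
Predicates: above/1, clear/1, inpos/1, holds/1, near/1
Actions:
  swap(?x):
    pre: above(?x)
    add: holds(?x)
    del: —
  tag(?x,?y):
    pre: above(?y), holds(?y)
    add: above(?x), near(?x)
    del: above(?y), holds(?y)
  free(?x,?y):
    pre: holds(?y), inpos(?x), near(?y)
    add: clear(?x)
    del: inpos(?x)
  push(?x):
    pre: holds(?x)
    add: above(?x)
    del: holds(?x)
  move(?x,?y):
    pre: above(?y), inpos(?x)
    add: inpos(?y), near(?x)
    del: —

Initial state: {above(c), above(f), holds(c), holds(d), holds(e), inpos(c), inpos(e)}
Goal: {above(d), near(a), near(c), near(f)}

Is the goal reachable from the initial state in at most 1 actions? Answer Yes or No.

No

1. tag(a,c)  →  {above(a), above(f), holds(d), holds(e), inpos(c), inpos(e), near(a)}
2. push(d)  →  {above(a), above(d), above(f), holds(e), inpos(c), inpos(e), near(a)}
3. move(c,f)  →  {above(a), above(d), above(f), holds(e), inpos(c), inpos(e), inpos(f), near(a), near(c)}
4. move(f,f)  →  {above(a), above(d), above(f), holds(e), inpos(c), inpos(e), inpos(f), near(a), near(c), near(f)}
optimal plan length = 4; 4 > 1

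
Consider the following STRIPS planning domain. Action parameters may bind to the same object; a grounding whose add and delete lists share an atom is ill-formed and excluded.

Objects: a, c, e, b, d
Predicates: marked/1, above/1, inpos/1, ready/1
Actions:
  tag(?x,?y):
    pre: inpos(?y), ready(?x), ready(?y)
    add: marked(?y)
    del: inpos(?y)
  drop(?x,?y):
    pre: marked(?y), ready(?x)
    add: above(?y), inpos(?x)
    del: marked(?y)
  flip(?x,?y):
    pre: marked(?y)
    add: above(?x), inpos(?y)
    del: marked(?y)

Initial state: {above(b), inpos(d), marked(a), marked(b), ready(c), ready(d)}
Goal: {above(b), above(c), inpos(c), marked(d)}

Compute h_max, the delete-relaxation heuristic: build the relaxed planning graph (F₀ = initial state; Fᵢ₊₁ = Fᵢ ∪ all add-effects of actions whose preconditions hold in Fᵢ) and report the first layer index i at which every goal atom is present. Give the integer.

F0 = init (6 atoms)
F1 = F0 ∪ {above(a), above(c), above(d), above(e), inpos(a), inpos(b), inpos(c), marked(d)}  (14 atoms)
goal ⊆ F1  ⇒  h_max = 1

1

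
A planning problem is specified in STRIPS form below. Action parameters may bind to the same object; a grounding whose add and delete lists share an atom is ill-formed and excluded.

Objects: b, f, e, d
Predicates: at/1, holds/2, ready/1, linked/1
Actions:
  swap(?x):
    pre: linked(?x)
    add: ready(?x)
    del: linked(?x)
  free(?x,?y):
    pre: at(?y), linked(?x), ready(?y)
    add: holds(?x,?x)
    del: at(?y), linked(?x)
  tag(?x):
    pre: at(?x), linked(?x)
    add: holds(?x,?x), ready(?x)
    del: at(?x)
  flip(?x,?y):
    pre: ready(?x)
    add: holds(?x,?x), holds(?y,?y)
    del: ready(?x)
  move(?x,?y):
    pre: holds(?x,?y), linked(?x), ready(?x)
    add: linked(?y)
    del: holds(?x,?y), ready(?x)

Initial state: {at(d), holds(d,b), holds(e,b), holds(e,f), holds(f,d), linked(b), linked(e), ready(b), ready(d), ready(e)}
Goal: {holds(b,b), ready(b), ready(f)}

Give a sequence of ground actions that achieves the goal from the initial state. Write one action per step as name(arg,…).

1. free(b,d)  →  {holds(b,b), holds(d,b), holds(e,b), holds(e,f), holds(f,d), linked(e), ready(b), ready(d), ready(e)}
2. move(e,f)  →  {holds(b,b), holds(d,b), holds(e,b), holds(f,d), linked(e), linked(f), ready(b), ready(d)}
3. swap(f)  →  {holds(b,b), holds(d,b), holds(e,b), holds(f,d), linked(e), ready(b), ready(d), ready(f)}

free(b,d); move(e,f); swap(f)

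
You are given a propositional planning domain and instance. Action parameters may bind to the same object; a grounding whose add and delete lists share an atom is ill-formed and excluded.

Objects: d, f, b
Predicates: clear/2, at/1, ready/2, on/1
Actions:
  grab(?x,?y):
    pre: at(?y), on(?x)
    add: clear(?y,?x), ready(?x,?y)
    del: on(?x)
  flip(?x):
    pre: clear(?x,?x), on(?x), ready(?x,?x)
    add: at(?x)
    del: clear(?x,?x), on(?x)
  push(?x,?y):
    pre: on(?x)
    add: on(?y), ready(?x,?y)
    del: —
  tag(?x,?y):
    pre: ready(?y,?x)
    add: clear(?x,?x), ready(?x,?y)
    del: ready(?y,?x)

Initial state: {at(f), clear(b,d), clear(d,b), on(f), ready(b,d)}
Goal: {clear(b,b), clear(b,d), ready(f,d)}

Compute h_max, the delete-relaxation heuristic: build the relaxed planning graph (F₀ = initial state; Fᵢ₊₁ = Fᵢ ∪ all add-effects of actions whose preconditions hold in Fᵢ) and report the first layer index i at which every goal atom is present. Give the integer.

F0 = init (5 atoms)
F1 = F0 ∪ {clear(d,d), clear(f,f), on(b), on(d), ready(d,b), ready(f,b), ready(f,d), ready(f,f)}  (13 atoms)
F2 = F1 ∪ {clear(b,b), clear(f,b), clear(f,d), ready(b,b), ready(b,f), ready(d,d), ready(d,f)}  (20 atoms)
goal ⊆ F2  ⇒  h_max = 2

2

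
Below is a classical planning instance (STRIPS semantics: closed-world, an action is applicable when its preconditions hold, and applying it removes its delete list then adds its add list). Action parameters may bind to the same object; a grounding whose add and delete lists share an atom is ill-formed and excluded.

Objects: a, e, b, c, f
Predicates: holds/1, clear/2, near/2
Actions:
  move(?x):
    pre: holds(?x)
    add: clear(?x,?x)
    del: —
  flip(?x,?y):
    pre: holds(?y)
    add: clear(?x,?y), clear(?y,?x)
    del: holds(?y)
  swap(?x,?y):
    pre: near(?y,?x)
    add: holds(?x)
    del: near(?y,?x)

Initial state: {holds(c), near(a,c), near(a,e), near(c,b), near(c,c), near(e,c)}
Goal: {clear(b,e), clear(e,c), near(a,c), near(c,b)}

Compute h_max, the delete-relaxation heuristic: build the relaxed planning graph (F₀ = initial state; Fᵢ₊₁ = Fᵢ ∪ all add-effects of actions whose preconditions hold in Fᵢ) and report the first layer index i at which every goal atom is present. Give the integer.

F0 = init (6 atoms)
F1 = F0 ∪ {clear(a,c), clear(b,c), clear(c,a), clear(c,b), clear(c,c), clear(c,e), clear(c,f), clear(e,c), clear(f,c), holds(b), holds(e)}  (17 atoms)
F2 = F1 ∪ {clear(a,b), clear(a,e), clear(b,a), clear(b,b), clear(b,e), clear(b,f), clear(e,a), clear(e,b), clear(e,e), clear(e,f), clear(f,b), clear(f,e)}  (29 atoms)
goal ⊆ F2  ⇒  h_max = 2

2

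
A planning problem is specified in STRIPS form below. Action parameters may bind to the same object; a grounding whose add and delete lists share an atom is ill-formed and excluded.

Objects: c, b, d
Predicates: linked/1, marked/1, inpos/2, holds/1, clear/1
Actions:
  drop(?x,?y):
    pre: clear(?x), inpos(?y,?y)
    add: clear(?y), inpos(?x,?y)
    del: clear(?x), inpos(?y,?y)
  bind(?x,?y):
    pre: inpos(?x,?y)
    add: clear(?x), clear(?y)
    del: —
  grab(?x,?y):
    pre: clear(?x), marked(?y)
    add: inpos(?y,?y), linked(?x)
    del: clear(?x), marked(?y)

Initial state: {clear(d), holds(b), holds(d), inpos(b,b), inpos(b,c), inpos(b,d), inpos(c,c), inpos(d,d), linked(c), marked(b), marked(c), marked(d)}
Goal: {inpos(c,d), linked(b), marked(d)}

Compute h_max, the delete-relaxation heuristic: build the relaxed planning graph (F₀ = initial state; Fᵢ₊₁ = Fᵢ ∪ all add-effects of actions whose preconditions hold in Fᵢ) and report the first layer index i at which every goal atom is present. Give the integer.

F0 = init (12 atoms)
F1 = F0 ∪ {clear(b), clear(c), inpos(d,b), inpos(d,c), linked(d)}  (17 atoms)
F2 = F1 ∪ {inpos(c,b), inpos(c,d), linked(b)}  (20 atoms)
goal ⊆ F2  ⇒  h_max = 2

2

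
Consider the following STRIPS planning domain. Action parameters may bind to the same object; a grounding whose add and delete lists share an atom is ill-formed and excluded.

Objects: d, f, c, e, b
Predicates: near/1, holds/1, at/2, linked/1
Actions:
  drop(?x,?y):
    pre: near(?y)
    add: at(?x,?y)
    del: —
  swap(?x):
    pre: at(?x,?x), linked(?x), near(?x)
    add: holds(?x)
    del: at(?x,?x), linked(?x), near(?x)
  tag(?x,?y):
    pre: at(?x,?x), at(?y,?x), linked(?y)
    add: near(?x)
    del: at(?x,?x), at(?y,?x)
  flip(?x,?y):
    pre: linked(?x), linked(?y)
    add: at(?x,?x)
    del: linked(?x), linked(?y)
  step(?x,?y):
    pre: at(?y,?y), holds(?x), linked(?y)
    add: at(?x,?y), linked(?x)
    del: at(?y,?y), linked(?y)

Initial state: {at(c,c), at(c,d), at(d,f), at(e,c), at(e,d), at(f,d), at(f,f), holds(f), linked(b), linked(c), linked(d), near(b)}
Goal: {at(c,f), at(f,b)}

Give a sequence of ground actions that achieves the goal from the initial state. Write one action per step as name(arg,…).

1. drop(f,b)  →  {at(c,c), at(c,d), at(d,f), at(e,c), at(e,d), at(f,b), at(f,d), at(f,f), holds(f), linked(b), linked(c), linked(d), near(b)}
2. tag(f,d)  →  {at(c,c), at(c,d), at(e,c), at(e,d), at(f,b), at(f,d), holds(f), linked(b), linked(c), linked(d), near(b), near(f)}
3. drop(c,f)  →  {at(c,c), at(c,d), at(c,f), at(e,c), at(e,d), at(f,b), at(f,d), holds(f), linked(b), linked(c), linked(d), near(b), near(f)}

drop(f,b); tag(f,d); drop(c,f)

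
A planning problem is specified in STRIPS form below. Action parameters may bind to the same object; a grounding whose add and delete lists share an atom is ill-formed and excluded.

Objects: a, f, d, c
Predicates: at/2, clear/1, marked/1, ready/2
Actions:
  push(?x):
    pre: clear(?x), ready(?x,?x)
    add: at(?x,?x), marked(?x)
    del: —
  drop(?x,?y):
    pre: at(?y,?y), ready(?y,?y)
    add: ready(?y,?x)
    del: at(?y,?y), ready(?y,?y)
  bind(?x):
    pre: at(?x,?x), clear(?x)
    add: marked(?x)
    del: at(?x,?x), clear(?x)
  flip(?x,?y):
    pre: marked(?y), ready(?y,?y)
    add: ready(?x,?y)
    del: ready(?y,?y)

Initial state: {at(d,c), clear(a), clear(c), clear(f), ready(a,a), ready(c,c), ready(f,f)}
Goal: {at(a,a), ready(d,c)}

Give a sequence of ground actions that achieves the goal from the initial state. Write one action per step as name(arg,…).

1. push(a)  →  {at(a,a), at(d,c), clear(a), clear(c), clear(f), marked(a), ready(a,a), ready(c,c), ready(f,f)}
2. push(c)  →  {at(a,a), at(c,c), at(d,c), clear(a), clear(c), clear(f), marked(a), marked(c), ready(a,a), ready(c,c), ready(f,f)}
3. flip(d,c)  →  {at(a,a), at(c,c), at(d,c), clear(a), clear(c), clear(f), marked(a), marked(c), ready(a,a), ready(d,c), ready(f,f)}

push(a); push(c); flip(d,c)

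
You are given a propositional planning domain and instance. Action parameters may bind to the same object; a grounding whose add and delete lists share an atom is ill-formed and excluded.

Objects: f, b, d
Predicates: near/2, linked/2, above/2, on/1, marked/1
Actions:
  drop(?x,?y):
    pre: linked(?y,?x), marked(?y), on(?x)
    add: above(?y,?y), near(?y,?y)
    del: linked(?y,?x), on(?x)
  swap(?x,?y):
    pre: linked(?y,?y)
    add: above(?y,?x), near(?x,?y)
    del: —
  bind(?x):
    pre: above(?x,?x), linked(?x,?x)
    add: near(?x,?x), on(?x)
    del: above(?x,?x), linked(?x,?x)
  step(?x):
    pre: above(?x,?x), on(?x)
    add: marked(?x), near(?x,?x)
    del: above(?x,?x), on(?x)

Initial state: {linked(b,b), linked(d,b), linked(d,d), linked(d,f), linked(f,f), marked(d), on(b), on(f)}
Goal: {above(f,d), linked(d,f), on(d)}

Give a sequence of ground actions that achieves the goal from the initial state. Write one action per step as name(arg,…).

drop(b,d); swap(d,f); bind(d)

1. drop(b,d)  →  {above(d,d), linked(b,b), linked(d,d), linked(d,f), linked(f,f), marked(d), near(d,d), on(f)}
2. swap(d,f)  →  {above(d,d), above(f,d), linked(b,b), linked(d,d), linked(d,f), linked(f,f), marked(d), near(d,d), near(d,f), on(f)}
3. bind(d)  →  {above(f,d), linked(b,b), linked(d,f), linked(f,f), marked(d), near(d,d), near(d,f), on(d), on(f)}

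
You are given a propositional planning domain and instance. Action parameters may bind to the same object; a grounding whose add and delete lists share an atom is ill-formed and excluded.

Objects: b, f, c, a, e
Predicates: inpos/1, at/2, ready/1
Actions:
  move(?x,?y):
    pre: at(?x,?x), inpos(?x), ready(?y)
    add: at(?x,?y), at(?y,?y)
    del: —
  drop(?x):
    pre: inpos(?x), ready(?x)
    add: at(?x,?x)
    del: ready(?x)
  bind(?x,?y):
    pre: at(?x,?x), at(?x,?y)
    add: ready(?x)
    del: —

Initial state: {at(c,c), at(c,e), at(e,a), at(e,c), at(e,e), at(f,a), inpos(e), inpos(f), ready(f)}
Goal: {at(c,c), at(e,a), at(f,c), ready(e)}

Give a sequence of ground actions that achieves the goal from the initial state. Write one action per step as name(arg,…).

1. move(e,f)  →  {at(c,c), at(c,e), at(e,a), at(e,c), at(e,e), at(e,f), at(f,a), at(f,f), inpos(e), inpos(f), ready(f)}
2. bind(c,c)  →  {at(c,c), at(c,e), at(e,a), at(e,c), at(e,e), at(e,f), at(f,a), at(f,f), inpos(e), inpos(f), ready(c), ready(f)}
3. move(f,c)  →  {at(c,c), at(c,e), at(e,a), at(e,c), at(e,e), at(e,f), at(f,a), at(f,c), at(f,f), inpos(e), inpos(f), ready(c), ready(f)}
4. bind(e,f)  →  {at(c,c), at(c,e), at(e,a), at(e,c), at(e,e), at(e,f), at(f,a), at(f,c), at(f,f), inpos(e), inpos(f), ready(c), ready(e), ready(f)}

move(e,f); bind(c,c); move(f,c); bind(e,f)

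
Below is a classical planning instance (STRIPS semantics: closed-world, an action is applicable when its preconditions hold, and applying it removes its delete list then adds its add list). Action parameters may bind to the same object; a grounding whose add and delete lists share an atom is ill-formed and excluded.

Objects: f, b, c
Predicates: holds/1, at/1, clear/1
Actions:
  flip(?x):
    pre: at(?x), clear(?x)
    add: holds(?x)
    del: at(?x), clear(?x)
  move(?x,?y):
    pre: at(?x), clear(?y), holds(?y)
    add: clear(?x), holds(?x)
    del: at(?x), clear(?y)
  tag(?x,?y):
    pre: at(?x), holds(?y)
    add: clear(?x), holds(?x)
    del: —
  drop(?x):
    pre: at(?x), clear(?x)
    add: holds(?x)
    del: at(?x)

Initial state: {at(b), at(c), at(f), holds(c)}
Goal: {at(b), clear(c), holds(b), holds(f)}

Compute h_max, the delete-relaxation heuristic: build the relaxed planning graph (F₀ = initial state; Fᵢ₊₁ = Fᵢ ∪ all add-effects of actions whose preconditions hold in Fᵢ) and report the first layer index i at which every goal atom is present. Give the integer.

1

F0 = init (4 atoms)
F1 = F0 ∪ {clear(b), clear(c), clear(f), holds(b), holds(f)}  (9 atoms)
goal ⊆ F1  ⇒  h_max = 1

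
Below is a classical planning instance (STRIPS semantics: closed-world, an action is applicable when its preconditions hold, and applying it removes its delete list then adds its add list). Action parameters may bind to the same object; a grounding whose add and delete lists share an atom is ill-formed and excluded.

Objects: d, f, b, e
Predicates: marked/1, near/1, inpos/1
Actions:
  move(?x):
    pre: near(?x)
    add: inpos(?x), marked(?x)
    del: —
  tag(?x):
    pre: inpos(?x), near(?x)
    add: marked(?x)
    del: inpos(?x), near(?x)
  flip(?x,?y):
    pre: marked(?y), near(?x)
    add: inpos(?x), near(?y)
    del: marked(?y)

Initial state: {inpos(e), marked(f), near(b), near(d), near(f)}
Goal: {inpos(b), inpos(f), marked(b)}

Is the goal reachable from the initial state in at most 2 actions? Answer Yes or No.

Yes

1. move(f)  →  {inpos(e), inpos(f), marked(f), near(b), near(d), near(f)}
2. move(b)  →  {inpos(b), inpos(e), inpos(f), marked(b), marked(f), near(b), near(d), near(f)}
optimal plan length = 2; 2 ≤ 2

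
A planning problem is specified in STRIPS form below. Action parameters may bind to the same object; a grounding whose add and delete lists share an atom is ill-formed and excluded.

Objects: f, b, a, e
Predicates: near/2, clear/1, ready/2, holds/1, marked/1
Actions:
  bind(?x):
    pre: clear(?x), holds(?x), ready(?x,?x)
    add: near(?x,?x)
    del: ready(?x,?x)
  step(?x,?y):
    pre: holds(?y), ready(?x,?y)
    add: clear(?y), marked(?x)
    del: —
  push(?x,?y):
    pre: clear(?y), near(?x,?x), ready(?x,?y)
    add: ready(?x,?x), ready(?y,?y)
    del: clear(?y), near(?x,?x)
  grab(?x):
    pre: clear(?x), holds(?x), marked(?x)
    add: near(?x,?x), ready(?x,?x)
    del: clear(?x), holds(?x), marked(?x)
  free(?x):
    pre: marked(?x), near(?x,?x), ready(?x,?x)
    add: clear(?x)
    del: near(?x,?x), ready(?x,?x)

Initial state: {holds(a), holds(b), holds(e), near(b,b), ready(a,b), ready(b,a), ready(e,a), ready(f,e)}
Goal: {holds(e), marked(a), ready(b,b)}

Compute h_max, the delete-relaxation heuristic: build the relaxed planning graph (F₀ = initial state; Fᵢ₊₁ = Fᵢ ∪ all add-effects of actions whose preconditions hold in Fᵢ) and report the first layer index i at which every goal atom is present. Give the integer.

F0 = init (8 atoms)
F1 = F0 ∪ {clear(a), clear(b), clear(e), marked(a), marked(b), marked(e), marked(f)}  (15 atoms)
F2 = F1 ∪ {near(a,a), near(e,e), ready(a,a), ready(b,b), ready(e,e)}  (20 atoms)
goal ⊆ F2  ⇒  h_max = 2

2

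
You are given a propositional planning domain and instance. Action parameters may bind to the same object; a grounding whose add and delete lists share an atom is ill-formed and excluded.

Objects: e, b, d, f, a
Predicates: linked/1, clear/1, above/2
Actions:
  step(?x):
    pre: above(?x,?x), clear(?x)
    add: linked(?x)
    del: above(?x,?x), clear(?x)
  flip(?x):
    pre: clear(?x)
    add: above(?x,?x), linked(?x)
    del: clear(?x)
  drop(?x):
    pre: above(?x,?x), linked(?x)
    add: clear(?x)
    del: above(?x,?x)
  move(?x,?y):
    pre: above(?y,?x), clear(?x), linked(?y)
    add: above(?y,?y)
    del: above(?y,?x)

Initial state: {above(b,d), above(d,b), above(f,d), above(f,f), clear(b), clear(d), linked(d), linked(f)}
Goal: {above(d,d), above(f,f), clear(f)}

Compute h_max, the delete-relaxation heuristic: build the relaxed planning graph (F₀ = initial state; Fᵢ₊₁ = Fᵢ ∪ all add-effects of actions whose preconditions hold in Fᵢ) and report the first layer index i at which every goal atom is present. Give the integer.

F0 = init (8 atoms)
F1 = F0 ∪ {above(b,b), above(d,d), clear(f), linked(b)}  (12 atoms)
goal ⊆ F1  ⇒  h_max = 1

1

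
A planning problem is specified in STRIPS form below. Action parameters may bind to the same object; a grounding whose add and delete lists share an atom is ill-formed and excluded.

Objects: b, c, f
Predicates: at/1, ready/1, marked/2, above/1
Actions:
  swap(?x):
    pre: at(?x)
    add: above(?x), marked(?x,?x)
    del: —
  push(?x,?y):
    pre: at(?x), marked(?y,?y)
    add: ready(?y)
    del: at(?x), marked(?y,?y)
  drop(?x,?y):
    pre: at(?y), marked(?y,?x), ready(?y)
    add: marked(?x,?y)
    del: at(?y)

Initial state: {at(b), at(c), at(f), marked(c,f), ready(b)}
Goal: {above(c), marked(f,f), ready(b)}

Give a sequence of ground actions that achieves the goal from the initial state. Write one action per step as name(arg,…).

1. swap(c)  →  {above(c), at(b), at(c), at(f), marked(c,c), marked(c,f), ready(b)}
2. swap(f)  →  {above(c), above(f), at(b), at(c), at(f), marked(c,c), marked(c,f), marked(f,f), ready(b)}

swap(c); swap(f)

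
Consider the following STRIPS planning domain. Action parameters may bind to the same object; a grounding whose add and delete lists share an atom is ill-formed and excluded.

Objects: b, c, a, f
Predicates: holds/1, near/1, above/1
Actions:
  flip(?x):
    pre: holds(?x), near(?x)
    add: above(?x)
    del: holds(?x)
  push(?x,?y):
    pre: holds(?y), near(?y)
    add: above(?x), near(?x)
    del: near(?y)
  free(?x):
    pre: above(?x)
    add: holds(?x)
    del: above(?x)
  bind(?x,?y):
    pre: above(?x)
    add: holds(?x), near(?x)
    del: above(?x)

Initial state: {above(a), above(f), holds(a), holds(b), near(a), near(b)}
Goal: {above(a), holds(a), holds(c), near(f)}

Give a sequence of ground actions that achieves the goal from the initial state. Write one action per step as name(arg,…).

1. push(c,b)  →  {above(a), above(c), above(f), holds(a), holds(b), near(a), near(c)}
2. push(f,a)  →  {above(a), above(c), above(f), holds(a), holds(b), near(c), near(f)}
3. free(c)  →  {above(a), above(f), holds(a), holds(b), holds(c), near(c), near(f)}

push(c,b); push(f,a); free(c)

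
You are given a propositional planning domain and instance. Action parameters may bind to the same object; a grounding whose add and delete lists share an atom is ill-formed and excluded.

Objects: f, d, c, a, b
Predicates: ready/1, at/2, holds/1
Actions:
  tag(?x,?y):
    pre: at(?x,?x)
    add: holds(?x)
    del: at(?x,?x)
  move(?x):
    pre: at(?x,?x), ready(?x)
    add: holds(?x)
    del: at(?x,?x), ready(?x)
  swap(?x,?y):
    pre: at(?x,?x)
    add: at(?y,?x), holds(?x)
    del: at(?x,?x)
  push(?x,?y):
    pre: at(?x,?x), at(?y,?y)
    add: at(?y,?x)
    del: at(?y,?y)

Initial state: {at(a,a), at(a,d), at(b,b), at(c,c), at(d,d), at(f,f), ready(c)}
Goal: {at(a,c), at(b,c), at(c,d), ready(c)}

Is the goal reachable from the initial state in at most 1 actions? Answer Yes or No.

1. swap(d,c)  →  {at(a,a), at(a,d), at(b,b), at(c,c), at(c,d), at(f,f), holds(d), ready(c)}
2. push(c,a)  →  {at(a,c), at(a,d), at(b,b), at(c,c), at(c,d), at(f,f), holds(d), ready(c)}
3. swap(c,b)  →  {at(a,c), at(a,d), at(b,b), at(b,c), at(c,d), at(f,f), holds(c), holds(d), ready(c)}
optimal plan length = 3; 3 > 1

No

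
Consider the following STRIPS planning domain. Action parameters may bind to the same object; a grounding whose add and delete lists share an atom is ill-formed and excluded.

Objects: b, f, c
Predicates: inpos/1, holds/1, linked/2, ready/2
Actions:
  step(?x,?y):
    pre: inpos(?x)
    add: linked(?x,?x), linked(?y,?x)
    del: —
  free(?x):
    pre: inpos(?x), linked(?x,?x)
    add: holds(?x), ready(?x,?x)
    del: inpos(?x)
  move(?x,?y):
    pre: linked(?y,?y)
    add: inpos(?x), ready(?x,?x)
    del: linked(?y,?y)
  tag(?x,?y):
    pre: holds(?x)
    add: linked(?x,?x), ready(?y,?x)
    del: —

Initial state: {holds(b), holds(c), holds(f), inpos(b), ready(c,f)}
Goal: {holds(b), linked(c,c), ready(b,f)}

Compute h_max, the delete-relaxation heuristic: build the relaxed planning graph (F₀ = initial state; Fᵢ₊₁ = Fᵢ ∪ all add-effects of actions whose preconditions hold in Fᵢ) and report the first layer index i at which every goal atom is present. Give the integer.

F0 = init (5 atoms)
F1 = F0 ∪ {linked(b,b), linked(c,b), linked(c,c), linked(f,b), linked(f,f), ready(b,b), ready(b,c), ready(b,f), ready(c,b), ready(c,c), ready(f,b), ready(f,c), ready(f,f)}  (18 atoms)
goal ⊆ F1  ⇒  h_max = 1

1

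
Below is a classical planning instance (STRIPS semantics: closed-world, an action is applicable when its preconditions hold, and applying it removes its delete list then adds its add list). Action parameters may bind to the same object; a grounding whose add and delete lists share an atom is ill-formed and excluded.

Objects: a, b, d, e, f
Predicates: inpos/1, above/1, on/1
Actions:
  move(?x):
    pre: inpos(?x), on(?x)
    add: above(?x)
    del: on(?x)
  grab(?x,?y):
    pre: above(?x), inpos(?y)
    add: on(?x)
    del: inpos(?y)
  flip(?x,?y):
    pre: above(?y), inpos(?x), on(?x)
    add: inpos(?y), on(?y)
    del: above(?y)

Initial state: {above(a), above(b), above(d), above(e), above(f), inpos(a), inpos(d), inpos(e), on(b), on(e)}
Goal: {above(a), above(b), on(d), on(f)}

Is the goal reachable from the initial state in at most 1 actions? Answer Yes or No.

No

1. grab(d,a)  →  {above(a), above(b), above(d), above(e), above(f), inpos(d), inpos(e), on(b), on(d), on(e)}
2. grab(f,d)  →  {above(a), above(b), above(d), above(e), above(f), inpos(e), on(b), on(d), on(e), on(f)}
optimal plan length = 2; 2 > 1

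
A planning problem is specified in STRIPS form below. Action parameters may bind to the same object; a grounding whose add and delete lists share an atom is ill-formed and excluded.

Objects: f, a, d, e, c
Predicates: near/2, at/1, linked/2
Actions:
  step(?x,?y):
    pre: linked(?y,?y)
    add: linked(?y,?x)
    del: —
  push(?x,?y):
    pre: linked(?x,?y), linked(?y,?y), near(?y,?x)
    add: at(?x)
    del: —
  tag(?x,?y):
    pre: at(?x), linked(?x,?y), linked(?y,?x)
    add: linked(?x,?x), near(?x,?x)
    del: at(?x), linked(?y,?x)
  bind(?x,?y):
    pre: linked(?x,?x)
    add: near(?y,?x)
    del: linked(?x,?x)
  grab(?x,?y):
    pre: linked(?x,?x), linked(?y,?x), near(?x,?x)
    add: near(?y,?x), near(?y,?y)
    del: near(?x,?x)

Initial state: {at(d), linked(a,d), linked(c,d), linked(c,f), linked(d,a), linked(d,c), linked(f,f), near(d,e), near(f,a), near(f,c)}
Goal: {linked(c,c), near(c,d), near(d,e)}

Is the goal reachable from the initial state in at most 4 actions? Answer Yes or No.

1. push(c,f)  →  {at(c), at(d), linked(a,d), linked(c,d), linked(c,f), linked(d,a), linked(d,c), linked(f,f), near(d,e), near(f,a), near(f,c)}
2. tag(d,a)  →  {at(c), linked(c,d), linked(c,f), linked(d,a), linked(d,c), linked(d,d), linked(f,f), near(d,d), near(d,e), near(f,a), near(f,c)}
3. tag(c,d)  →  {linked(c,c), linked(c,d), linked(c,f), linked(d,a), linked(d,d), linked(f,f), near(c,c), near(d,d), near(d,e), near(f,a), near(f,c)}
4. bind(d,c)  →  {linked(c,c), linked(c,d), linked(c,f), linked(d,a), linked(f,f), near(c,c), near(c,d), near(d,d), near(d,e), near(f,a), near(f,c)}
optimal plan length = 4; 4 ≤ 4

Yes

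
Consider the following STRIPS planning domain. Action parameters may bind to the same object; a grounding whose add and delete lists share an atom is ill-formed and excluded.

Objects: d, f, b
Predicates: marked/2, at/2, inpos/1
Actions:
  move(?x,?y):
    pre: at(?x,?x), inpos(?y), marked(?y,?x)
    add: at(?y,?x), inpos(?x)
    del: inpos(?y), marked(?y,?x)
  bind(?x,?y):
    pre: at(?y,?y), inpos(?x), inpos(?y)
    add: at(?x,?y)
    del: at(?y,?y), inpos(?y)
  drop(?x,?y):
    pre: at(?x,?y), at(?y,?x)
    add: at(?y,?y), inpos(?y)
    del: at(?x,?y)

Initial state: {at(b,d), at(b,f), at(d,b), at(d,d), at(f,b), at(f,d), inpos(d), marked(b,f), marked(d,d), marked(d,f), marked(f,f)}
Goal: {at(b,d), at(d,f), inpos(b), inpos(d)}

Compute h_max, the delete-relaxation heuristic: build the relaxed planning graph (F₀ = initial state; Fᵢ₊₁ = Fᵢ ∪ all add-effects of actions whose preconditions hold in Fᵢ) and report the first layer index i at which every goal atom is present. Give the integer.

F0 = init (11 atoms)
F1 = F0 ∪ {at(b,b), at(f,f), inpos(b), inpos(f)}  (15 atoms)
F2 = F1 ∪ {at(d,f)}  (16 atoms)
goal ⊆ F2  ⇒  h_max = 2

2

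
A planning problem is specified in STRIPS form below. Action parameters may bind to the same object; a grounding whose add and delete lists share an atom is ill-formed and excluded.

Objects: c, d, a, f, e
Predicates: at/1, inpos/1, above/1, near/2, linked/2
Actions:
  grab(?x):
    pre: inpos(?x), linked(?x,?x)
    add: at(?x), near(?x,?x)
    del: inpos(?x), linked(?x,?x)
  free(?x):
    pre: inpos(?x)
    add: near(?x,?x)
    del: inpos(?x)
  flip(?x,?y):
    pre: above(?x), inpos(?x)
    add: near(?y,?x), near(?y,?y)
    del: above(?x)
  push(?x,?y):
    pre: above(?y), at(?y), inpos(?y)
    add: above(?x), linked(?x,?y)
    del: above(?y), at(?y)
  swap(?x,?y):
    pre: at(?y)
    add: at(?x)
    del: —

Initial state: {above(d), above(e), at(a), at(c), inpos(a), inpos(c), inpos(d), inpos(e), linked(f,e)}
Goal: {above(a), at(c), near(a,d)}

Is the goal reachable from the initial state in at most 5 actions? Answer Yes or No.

1. flip(d,a)  →  {above(e), at(a), at(c), inpos(a), inpos(c), inpos(d), inpos(e), linked(f,e), near(a,a), near(a,d)}
2. swap(e,c)  →  {above(e), at(a), at(c), at(e), inpos(a), inpos(c), inpos(d), inpos(e), linked(f,e), near(a,a), near(a,d)}
3. push(a,e)  →  {above(a), at(a), at(c), inpos(a), inpos(c), inpos(d), inpos(e), linked(a,e), linked(f,e), near(a,a), near(a,d)}
optimal plan length = 3; 3 ≤ 5

Yes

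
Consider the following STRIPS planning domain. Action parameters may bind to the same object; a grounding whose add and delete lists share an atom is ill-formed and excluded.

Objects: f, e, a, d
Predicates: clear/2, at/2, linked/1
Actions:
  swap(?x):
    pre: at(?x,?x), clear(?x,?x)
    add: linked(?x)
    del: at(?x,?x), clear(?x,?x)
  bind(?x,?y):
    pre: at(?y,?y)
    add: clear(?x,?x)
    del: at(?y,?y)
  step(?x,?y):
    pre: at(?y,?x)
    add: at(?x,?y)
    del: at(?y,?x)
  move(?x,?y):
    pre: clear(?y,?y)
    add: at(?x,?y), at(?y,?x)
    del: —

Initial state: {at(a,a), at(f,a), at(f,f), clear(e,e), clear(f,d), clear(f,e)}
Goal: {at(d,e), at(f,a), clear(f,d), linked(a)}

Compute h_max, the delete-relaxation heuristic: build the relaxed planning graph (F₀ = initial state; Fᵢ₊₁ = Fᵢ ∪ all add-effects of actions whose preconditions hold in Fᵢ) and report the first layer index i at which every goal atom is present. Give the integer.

F0 = init (6 atoms)
F1 = F0 ∪ {at(a,e), at(a,f), at(d,e), at(e,a), at(e,d), at(e,e), at(e,f), at(f,e), clear(a,a), clear(d,d), clear(f,f)}  (17 atoms)
F2 = F1 ∪ {at(a,d), at(d,a), at(d,d), at(d,f), at(f,d), linked(a), linked(e), linked(f)}  (25 atoms)
goal ⊆ F2  ⇒  h_max = 2

2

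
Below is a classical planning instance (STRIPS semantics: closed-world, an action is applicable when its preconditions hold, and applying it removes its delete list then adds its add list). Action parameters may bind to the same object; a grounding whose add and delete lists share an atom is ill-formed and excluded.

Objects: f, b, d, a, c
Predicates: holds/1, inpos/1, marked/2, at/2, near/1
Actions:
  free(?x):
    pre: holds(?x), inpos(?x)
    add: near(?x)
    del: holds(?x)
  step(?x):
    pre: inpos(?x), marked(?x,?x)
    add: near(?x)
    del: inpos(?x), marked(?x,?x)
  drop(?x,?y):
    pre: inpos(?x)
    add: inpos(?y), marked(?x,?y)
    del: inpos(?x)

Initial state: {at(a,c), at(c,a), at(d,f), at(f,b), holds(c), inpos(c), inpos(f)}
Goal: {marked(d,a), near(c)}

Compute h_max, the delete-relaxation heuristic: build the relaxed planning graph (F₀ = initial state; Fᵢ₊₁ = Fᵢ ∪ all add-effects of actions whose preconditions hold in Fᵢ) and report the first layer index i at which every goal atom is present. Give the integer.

2

F0 = init (7 atoms)
F1 = F0 ∪ {inpos(a), inpos(b), inpos(d), marked(c,a), marked(c,b), marked(c,d), marked(c,f), marked(f,a), marked(f,b), marked(f,c), marked(f,d), near(c)}  (19 atoms)
F2 = F1 ∪ {marked(a,b), marked(a,c), marked(a,d), marked(a,f), marked(b,a), marked(b,c), marked(b,d), marked(b,f), marked(d,a), marked(d,b), marked(d,c), marked(d,f)}  (31 atoms)
goal ⊆ F2  ⇒  h_max = 2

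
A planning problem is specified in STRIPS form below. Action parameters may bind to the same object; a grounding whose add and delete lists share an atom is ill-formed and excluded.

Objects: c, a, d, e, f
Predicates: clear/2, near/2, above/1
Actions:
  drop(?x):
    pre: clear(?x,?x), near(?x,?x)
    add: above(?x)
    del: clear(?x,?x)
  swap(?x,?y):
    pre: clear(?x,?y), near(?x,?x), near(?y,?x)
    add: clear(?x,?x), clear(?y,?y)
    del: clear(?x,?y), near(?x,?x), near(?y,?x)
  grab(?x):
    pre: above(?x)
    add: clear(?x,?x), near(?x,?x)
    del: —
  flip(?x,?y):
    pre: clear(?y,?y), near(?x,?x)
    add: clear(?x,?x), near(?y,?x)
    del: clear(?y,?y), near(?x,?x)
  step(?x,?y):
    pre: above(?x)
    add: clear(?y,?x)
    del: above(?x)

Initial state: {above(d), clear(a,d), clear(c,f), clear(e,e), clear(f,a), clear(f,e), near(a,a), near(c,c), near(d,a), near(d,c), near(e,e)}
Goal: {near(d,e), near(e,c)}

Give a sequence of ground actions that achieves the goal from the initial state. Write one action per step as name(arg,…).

swap(a,d); flip(c,e); flip(e,d)

1. swap(a,d)  →  {above(d), clear(a,a), clear(c,f), clear(d,d), clear(e,e), clear(f,a), clear(f,e), near(c,c), near(d,c), near(e,e)}
2. flip(c,e)  →  {above(d), clear(a,a), clear(c,c), clear(c,f), clear(d,d), clear(f,a), clear(f,e), near(d,c), near(e,c), near(e,e)}
3. flip(e,d)  →  {above(d), clear(a,a), clear(c,c), clear(c,f), clear(e,e), clear(f,a), clear(f,e), near(d,c), near(d,e), near(e,c)}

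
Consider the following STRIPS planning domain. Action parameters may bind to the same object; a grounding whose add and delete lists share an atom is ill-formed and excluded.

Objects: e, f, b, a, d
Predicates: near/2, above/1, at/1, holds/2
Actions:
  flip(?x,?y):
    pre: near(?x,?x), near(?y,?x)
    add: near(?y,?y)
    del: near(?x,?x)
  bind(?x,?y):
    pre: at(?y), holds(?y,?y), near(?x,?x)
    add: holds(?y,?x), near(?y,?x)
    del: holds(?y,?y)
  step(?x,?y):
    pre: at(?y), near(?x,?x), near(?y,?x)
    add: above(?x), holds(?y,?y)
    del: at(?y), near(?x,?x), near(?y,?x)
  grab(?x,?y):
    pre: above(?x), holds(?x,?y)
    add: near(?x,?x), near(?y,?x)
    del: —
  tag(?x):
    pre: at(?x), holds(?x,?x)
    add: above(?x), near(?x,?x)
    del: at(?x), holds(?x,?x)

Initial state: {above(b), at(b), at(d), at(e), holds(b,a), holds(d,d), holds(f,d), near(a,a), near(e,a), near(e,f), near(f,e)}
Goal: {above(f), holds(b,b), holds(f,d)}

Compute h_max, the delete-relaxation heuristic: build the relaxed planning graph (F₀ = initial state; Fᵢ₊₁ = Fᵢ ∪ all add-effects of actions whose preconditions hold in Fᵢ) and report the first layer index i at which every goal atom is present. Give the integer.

F0 = init (11 atoms)
F1 = F0 ∪ {above(a), above(d), holds(d,a), holds(e,e), near(a,b), near(b,b), near(d,a), near(d,d), near(e,e)}  (20 atoms)
F2 = F1 ∪ {above(e), holds(b,b), holds(d,b), holds(d,e), holds(e,a), holds(e,b), holds(e,d), near(a,d), near(d,b), near(d,e), near(e,b), near(e,d), near(f,f)}  (33 atoms)
F3 = F2 ∪ {above(f), holds(b,d), holds(b,e), holds(b,f), holds(d,f), holds(e,f), near(a,e), near(b,a), near(b,d), near(b,e), near(b,f), near(d,f)}  (45 atoms)
goal ⊆ F3  ⇒  h_max = 3

3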